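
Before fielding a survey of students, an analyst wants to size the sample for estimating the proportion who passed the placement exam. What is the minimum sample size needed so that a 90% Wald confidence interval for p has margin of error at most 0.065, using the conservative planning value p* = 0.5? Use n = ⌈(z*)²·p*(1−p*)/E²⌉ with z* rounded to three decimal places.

For 90% confidence, z* = 1.645.
p*(1−p*) = 0.50·0.50 = 0.2500.
Required n before rounding: 2.706025 × 0.2500 / 0.065² = 160.120.
Rounding up, n = 161.

n = 161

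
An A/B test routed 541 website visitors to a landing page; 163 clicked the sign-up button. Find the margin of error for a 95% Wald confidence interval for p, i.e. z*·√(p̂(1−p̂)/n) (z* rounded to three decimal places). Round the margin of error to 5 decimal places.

ME = 0.03866

The sample proportion is 163/541 = 0.30129.
SE = √(p̂(1−p̂)/n) = √(0.210516/541) = 0.019726.
The 95% critical value is z* = 1.960.
Margin of error = z*·SE = 1.960 × 0.019726 = 0.03866.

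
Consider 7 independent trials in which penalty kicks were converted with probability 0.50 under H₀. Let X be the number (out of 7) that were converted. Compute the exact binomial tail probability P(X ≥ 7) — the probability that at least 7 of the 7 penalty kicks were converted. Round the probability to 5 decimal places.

X is binomial with n = 7 and p = 0.50.
P(X ≥ 7) = C(7,7)·0.50^7·0.50^0.
= 0.007812 = 0.00781.

P = 0.00781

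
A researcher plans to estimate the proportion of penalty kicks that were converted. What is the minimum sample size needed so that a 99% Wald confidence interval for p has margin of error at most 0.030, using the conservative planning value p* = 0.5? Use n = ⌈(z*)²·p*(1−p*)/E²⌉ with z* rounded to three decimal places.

The 99% critical value is z* = 2.576.
p*(1−p*) = 0.2500.
Required n before rounding: 6.635776 × 0.2500 / 0.030² = 1843.271.
Rounding up, n = 1844.

n = 1844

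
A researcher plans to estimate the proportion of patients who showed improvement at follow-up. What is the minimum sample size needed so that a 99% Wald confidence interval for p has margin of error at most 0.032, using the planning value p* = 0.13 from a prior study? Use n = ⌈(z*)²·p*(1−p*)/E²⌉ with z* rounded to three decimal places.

For 99% confidence, z* = 2.576.
p*(1−p*) = 0.13·0.87 = 0.1131.
Required n before rounding: 6.635776 × 0.1131 / 0.032² = 732.916.
Rounding up, n = 733.

n = 733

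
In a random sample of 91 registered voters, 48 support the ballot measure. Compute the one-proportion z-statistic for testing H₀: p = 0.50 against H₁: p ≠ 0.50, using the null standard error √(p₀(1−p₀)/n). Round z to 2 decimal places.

Sample proportion p̂ = 48/91 = 0.52747.
SE₀ = √(0.50·0.50/91) = 0.052414.
z = (p̂ − p₀)/SE = (0.52747 − 0.50)/0.052414 = 0.52.

z = 0.52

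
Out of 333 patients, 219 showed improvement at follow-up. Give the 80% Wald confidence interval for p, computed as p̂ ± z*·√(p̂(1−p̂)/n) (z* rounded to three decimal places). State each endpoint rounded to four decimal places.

(0.6243, 0.6910)

Sample proportion p̂ = 219/333 = 0.65766.
SE = √(p̂(1−p̂)/n) = √(0.225144/333) = 0.026002.
The 80% critical value is z* = 1.282.
Margin = 1.282·0.026002 = 0.03333.
CI: 0.65766 ± 0.03333 = (0.6243, 0.6910).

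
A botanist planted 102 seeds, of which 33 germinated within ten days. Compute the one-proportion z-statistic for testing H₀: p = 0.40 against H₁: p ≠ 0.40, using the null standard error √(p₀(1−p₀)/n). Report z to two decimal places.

The sample proportion is 33/102 = 0.32353.
Under H₀, SE = √(p₀(1−p₀)/n) = √(0.40·0.60/102) = √0.002352941 = 0.048507.
z = (0.32353 − 0.40)/0.048507 = -0.07647/0.048507 = -1.58.

z = -1.58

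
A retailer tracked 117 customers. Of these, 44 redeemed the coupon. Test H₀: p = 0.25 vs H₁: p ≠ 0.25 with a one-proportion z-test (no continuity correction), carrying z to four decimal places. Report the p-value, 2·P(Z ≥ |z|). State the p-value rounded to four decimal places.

The sample proportion is 44/117 = 0.37607.
Null standard error: √(0.25·0.75/117) = √0.001602564 = 0.040032.
Test statistic (full precision, shown to 4 dp): z = (44/117 − 0.25)/SE₀ ≈ 3.1492.
p-value = 2·P(Z ≥ |z|) with z = 3.1492 → 0.0016.

p-value = 0.0016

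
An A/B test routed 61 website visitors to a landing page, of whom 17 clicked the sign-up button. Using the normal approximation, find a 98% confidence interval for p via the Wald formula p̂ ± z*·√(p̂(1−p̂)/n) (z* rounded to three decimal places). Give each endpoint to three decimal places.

With x = 17 successes in n = 61, p̂ = 0.27869.
Standard error of p̂: √(0.201021/61) = √0.003295430 = 0.057406.
The 98% critical value is z* = 2.326.
Margin = 2.326·0.057406 = 0.13353.
Interval: 0.27869 ± 0.13353 → (0.145, 0.412).

(0.145, 0.412)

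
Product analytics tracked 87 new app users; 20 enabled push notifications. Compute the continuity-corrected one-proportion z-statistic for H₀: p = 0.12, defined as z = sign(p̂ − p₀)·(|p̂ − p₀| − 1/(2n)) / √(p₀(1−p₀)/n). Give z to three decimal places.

Sample proportion p̂ = 20/87 = 0.22989. p̂ − p₀ = 0.109885.
Continuity correction 1/(2n) = 1/174 = 0.005747.
Corrected numerator: |0.109885| − 0.005747 = 0.104138.
SE₀ = √(0.12·0.88/87) = 0.034840.
z = (+)0.104138/0.034840 = 2.989.

z = 2.989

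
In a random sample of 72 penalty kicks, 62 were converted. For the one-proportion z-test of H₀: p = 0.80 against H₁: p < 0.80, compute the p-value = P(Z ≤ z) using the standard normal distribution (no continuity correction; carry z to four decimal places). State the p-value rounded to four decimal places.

p-value = 0.9026

With x = 62 successes in n = 72, p̂ = 0.86111.
Under H₀, SE = √(p₀(1−p₀)/n) = √(0.80·0.20/72) = √0.002222222 = 0.047140.
z = (p̂ − p₀)/SE = (62/72 − 0.80)/0.047140 ≈ 1.2964.
p-value = P(Z ≤ z) with z = 1.2964 → 0.9026.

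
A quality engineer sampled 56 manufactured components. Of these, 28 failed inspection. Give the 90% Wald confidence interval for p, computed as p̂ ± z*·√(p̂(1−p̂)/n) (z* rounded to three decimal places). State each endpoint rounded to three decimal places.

With x = 28 successes in n = 56, p̂ = 0.50000.
SE = √(p̂(1−p̂)/n) = √(0.250000/56) = 0.066815.
For 90% confidence, z* = 1.645.
Margin of error: 1.645 × 0.066815 = 0.10991.
CI: 0.50000 ± 0.10991 = (0.390, 0.610).

(0.390, 0.610)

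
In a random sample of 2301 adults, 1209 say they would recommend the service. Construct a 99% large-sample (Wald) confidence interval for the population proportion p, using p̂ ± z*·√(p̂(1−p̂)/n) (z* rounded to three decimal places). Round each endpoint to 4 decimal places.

p̂ = 1209/2301 = 0.52542.
SE(p̂) = √(0.52542·0.47458/2301) = 0.010410.
The 99% critical value is z* = 2.576.
Margin of error: 2.576 × 0.010410 = 0.02682.
CI: 0.52542 ± 0.02682 = (0.4986, 0.5522).

(0.4986, 0.5522)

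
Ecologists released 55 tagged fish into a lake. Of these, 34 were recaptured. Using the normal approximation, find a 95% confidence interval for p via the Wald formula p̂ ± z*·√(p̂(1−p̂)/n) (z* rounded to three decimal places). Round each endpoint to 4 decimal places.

p̂ = 34/55 = 0.61818.
Standard error of p̂: √(0.236033/55) = √0.004291510 = 0.065510.
For 95% confidence, z* = 1.960.
Margin of error: 1.960 × 0.065510 = 0.12840.
So the interval runs from 0.4898 to 0.7466.

(0.4898, 0.7466)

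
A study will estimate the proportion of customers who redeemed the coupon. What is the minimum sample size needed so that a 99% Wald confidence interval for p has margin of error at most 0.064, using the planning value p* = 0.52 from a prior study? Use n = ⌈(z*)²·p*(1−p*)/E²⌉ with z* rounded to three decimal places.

z* = 2.576 at the 99% level.
p*(1−p*) = 0.2496.
(z*)²·p*(1−p*)/E² = 6.635776·0.2496/0.004096 = 404.368.
⌈404.368⌉ = 405.

n = 405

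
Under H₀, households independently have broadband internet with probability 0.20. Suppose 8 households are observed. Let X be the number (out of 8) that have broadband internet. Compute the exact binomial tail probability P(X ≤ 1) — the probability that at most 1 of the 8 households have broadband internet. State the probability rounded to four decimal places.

X is binomial with n = 8 and p = 0.20.
P(X ≤ 1) = C(8,0)·0.20^0·0.80^8 + C(8,1)·0.20^1·0.80^7.
= 0.167772 + 0.335544 = 0.5033.

P = 0.5033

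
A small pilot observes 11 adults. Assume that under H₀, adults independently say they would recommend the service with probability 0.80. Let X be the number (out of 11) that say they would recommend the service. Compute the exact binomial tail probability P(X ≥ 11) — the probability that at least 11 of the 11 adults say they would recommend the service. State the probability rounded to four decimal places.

X ~ Binomial(n=11, p=0.80).
P(X ≥ 11) = C(11,11)·0.80^11·0.20^0.
= 0.085899 = 0.0859.

P = 0.0859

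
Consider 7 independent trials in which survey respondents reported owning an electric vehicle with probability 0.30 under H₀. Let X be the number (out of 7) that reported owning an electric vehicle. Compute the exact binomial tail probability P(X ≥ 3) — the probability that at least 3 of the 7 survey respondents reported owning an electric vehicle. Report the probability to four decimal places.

P = 0.3529

X is binomial with n = 7 and p = 0.30.
P(X ≥ 3) = Σ_{j=3}^{7} C(7,j)·0.30^j·0.70^{7−j}.
= 0.226894 + 0.097240 + 0.025005 + 0.003572 + 0.000219 = 0.3529.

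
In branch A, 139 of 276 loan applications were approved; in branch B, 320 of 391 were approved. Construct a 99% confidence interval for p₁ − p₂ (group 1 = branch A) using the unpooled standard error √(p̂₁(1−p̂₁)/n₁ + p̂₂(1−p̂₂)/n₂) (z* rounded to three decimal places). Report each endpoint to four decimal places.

p̂₁ = 0.50362, p̂₂ = 0.81841, so the observed difference is -0.31479.
SE = √(0.000905750 + 0.000380083) = √0.001285833 = 0.035859.
The 99% critical value is z* = 2.576. Margin of error = 0.09237.
CI: -0.31479 ± 0.09237 = (-0.4072, -0.2224).

(-0.4072, -0.2224)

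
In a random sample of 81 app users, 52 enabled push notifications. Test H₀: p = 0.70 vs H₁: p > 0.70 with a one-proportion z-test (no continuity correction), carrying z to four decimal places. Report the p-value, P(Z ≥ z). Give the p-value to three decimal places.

p-value = 0.873

Sample proportion p̂ = 52/81 = 0.64198.
SE₀ = √(0.70·0.30/81) = 0.050918.
Test statistic (full precision, shown to 4 dp): z = (52/81 − 0.70)/SE₀ ≈ -1.1396.
From the standard normal, P(Z ≥ z) = 0.873.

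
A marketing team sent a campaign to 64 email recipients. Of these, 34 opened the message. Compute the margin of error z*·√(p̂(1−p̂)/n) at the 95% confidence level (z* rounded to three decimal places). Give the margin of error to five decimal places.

ME = 0.12226

With x = 34 successes in n = 64, p̂ = 0.53125.
Standard error of p̂: √(0.249023/64) = √0.003890991 = 0.062378.
For 95% confidence, z* = 1.960.
Margin of error = z*·SE = 1.960 × 0.062378 = 0.12226.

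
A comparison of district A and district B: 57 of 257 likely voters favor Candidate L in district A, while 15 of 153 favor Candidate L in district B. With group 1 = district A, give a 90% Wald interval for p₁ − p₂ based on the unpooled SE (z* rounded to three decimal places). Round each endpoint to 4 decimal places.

p̂₁ = 0.22179, p̂₂ = 0.09804, so the observed difference is 0.12375.
Unpooled SE = √(p̂₁(1−p̂₁)/n₁ + p̂₂(1−p̂₂)/n₂) = √(0.000671592 + 0.000577958) = 0.035349.
z* = 1.645 at the 90% level. Margin = 1.645·0.035349 = 0.05815.
CI: 0.12375 ± 0.05815 = (0.0656, 0.1819).

(0.0656, 0.1819)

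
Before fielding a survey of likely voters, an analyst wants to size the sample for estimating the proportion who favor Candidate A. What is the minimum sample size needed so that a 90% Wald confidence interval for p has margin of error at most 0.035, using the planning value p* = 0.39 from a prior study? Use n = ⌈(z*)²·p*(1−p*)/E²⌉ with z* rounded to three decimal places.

z* = 1.645 at the 90% level.
p*(1−p*) = 0.39·0.61 = 0.2379.
(z*)²·p*(1−p*)/E² = 2.706025·0.2379/0.001225 = 525.521.
⌈525.521⌉ = 526.

n = 526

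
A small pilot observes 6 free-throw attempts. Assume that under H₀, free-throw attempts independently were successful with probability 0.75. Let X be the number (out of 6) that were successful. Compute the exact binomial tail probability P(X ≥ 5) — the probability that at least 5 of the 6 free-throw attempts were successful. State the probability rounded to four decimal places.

X ~ Binomial(n=6, p=0.75).
P(X ≥ 5) = C(6,5)·0.75^5·0.25^1 + C(6,6)·0.75^6·0.25^0.
= 0.355957 + 0.177979 = 0.5339.

P = 0.5339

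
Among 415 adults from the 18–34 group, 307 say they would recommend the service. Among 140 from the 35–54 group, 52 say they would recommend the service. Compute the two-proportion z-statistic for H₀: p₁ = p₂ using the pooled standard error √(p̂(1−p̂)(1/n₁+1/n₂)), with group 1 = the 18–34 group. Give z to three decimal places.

Sample proportions: p̂₁ = 307/415 = 0.73976 and p̂₂ = 52/140 = 0.37143.
Pooling: p̂ = 359/555 = 0.64685.
SE = √[p̂(1−p̂)(1/n₁+1/n₂)] = √[0.64685·0.35315·(1/415+1/140)] ≈ 0.046713.
z = 0.36833/0.046713 = 7.885.

z = 7.885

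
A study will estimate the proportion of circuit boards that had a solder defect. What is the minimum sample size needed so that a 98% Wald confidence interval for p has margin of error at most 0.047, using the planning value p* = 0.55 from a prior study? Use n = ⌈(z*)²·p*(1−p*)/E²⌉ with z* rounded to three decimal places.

The 98% critical value is z* = 2.326.
p*(1−p*) = 0.2475.
(z*)²·p*(1−p*)/E² = 5.410276·0.2475/0.002209 = 606.176.
Rounding up, n = 607.

n = 607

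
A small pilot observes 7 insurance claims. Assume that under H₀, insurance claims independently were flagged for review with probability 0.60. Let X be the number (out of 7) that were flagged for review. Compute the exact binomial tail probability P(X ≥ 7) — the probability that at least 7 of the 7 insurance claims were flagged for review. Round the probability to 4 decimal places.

P = 0.0280

X is binomial with n = 7 and p = 0.60.
P(X ≥ 7) = C(7,7)·0.60^7·0.40^0.
= 0.027994 = 0.0280.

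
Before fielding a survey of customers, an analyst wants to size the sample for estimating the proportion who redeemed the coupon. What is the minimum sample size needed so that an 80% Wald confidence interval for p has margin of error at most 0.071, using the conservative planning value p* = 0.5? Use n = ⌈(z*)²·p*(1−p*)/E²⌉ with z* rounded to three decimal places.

z* = 1.282 at the 80% level.
p*(1−p*) = 0.50·0.50 = 0.2500.
(z*)²·p*(1−p*)/E² = 1.643524·0.2500/0.005041 = 81.508.
Rounding up, n = 82.

n = 82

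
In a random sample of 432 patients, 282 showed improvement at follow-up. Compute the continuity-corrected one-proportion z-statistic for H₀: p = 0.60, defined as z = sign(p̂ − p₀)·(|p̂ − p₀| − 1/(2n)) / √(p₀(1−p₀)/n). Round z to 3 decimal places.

z = 2.190

With x = 282 successes in n = 432, p̂ = 0.65278. p̂ − p₀ = 0.052778.
1/(2n) = 0.001157.
Corrected numerator: |0.052778| − 0.001157 = 0.051621.
Under H₀, SE = √(p₀(1−p₀)/n) = √(0.60·0.40/432) = √0.000555556 = 0.023570.
z = (+)0.051621/0.023570 = 2.190.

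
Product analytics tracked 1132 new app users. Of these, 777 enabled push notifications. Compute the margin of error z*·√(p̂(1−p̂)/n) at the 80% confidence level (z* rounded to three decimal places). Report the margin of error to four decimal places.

ME = 0.0177

With x = 777 successes in n = 1132, p̂ = 0.68640.
SE = √(p̂(1−p̂)/n) = √(0.215257/1132) = 0.013790.
z* = 1.282 at the 80% level.
ME = 1.282·0.013790 = 0.0177.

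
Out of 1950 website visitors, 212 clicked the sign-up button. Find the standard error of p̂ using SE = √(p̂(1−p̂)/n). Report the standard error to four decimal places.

SE = 0.0070

The sample proportion is 212/1950 = 0.10872.
p̂(1−p̂) = 0.10872·0.89128 = 0.096900.
SE = √(0.096900/1950) = √0.000049692 = 0.0070.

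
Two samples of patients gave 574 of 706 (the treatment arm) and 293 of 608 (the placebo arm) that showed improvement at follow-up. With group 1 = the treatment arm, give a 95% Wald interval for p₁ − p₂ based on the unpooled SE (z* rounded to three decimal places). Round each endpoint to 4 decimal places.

(0.2821, 0.3802)

p̂₁ = 0.81303, p̂₂ = 0.48191, so the observed difference is 0.33112.
Unpooled SE = √(p̂₁(1−p̂₁)/n₁ + p̂₂(1−p̂₂)/n₂) = √(0.000215314 + 0.000410646) = 0.025019.
z* = 1.960 at the 95% level. Margin = 1.960·0.025019 = 0.04904.
Interval: 0.33112 ± 0.04904 → (0.2821, 0.3802).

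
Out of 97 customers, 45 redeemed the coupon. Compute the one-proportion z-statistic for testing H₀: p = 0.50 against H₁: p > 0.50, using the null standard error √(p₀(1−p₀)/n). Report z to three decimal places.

Sample proportion p̂ = 45/97 = 0.46392.
Under H₀, SE = √(p₀(1−p₀)/n) = √(0.50·0.50/97) = √0.002577320 = 0.050767.
Test statistic: z = -0.03608/0.050767 = -0.711.

z = -0.711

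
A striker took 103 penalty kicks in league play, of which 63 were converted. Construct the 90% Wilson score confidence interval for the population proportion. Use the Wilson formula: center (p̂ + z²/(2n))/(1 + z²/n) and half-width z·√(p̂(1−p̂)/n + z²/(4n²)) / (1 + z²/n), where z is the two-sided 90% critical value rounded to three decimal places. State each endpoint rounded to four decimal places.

(0.5308, 0.6868)

Here p̂ = 63/103 = 0.61165 and z = 1.645 (z² = 2.706025).
1 + z²/n = 1.026272.
Center = (0.61165 + 0.013136)/1.026272 = 0.60879.
Radicand: p̂(1−p̂)/n + z²/(4n²) = 0.002306157 + 0.000063767 = 0.002369924.
Half-width = 1.645·√0.002369924/1.026272 = 0.07803.
So the interval runs from 0.5308 to 0.6868.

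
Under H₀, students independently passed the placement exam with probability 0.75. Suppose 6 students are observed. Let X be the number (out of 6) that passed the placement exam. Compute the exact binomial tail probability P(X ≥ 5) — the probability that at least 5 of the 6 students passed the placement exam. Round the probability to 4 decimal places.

P = 0.5339

X ~ Binomial(n=6, p=0.75).
P(X ≥ 5) = C(6,5)·0.75^5·0.25^1 + C(6,6)·0.75^6·0.25^0.
= 0.355957 + 0.177979 = 0.5339.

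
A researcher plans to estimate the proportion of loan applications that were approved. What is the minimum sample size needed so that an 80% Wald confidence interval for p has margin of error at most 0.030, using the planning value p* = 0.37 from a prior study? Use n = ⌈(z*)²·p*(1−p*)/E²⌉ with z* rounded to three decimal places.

n = 426

The 80% critical value is z* = 1.282.
p*(1−p*) = 0.2331.
(z*)²·p*(1−p*)/E² = 1.643524·0.2331/0.000900 = 425.673.
Rounding up, n = 426.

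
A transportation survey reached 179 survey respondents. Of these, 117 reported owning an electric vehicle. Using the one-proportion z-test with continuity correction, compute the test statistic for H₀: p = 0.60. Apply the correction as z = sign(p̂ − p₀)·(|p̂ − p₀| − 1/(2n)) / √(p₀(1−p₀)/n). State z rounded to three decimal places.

Sample proportion p̂ = 117/179 = 0.65363. p̂ − p₀ = 0.053631.
Continuity correction 1/(2n) = 1/358 = 0.002793.
Corrected numerator: |0.053631| − 0.002793 = 0.050838.
Null standard error: √(0.60·0.40/179) = √0.001340782 = 0.036617.
z = +0.050838/0.036617 = 1.388.

z = 1.388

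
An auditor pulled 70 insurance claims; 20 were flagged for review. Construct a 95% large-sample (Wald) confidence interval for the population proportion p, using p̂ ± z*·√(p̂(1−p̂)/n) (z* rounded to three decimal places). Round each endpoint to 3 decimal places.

(0.180, 0.392)

p̂ = 20/70 = 0.28571.
SE(p̂) = √(0.28571·0.71429/70) = 0.053995.
z* = 1.960 at the 95% level.
Margin = 1.960·0.053995 = 0.10583.
Interval: 0.28571 ± 0.10583 → (0.180, 0.392).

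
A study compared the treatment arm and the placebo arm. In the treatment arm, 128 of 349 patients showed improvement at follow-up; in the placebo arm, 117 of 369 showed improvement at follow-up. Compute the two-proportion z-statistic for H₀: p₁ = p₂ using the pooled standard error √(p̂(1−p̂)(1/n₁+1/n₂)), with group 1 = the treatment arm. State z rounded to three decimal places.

p̂₁ = 128/349 = 0.36676, p̂₂ = 117/369 = 0.31707.
Pooling: p̂ = 245/718 = 0.34123.
Pooled SE = √[0.2247907·0.00557536] ≈ 0.035402.
z = 0.04969/0.035402 = 1.404.

z = 1.404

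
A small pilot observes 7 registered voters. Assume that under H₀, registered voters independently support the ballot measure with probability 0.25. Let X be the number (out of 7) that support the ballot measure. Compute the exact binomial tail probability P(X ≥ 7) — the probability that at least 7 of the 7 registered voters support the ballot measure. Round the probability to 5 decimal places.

P = 0.00006

X ~ Binomial(n=7, p=0.25).
P(X ≥ 7) = C(7,7)·0.25^7·0.75^0.
= 0.000061 = 0.00006.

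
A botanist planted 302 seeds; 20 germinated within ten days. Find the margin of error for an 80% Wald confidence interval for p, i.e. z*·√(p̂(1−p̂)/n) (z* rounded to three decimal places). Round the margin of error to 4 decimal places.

Sample proportion p̂ = 20/302 = 0.06623.
SE(p̂) = √(0.06623·0.93377/302) = 0.014310.
For 80% confidence, z* = 1.282.
So ME = 0.0183.

ME = 0.0183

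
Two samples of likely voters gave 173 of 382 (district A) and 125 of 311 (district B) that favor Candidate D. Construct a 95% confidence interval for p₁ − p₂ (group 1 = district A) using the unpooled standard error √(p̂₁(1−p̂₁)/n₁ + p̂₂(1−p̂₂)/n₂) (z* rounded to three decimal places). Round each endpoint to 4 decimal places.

(-0.0229, 0.1248)

p̂₁ = 173/382 = 0.45288, p̂₂ = 125/311 = 0.40193; p̂₁ − p̂₂ = 0.05095.
SE = √(0.000648638 + 0.000772933) = √0.001421571 = 0.037704.
The 95% critical value is z* = 1.960. Margin = 1.960·0.037704 = 0.07390.
So the interval runs from -0.0229 to 0.1248.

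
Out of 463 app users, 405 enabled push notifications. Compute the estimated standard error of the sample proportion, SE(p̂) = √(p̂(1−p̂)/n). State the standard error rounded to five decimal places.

SE = 0.01538

Sample proportion p̂ = 405/463 = 0.87473.
p̂(1−p̂) = 0.109577.
SE = √(0.109577/463) = 0.01538.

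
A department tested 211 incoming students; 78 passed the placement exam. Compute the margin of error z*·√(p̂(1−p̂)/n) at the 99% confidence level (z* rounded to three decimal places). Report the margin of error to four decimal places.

ME = 0.0856

p̂ = 78/211 = 0.36967.
SE = √(p̂(1−p̂)/n) = √(0.233014/211) = 0.033231.
For 99% confidence, z* = 2.576.
So ME = 0.0856.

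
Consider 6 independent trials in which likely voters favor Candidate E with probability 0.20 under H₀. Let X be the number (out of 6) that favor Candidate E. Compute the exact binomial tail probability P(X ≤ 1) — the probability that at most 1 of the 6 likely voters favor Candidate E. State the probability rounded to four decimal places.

X ~ Binomial(n=6, p=0.20).
P(X ≤ 1) = C(6,0)·0.20^0·0.80^6 + C(6,1)·0.20^1·0.80^5.
= 0.262144 + 0.393216 = 0.6554.

P = 0.6554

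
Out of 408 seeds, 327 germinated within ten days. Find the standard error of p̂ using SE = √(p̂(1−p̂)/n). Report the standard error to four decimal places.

SE = 0.0197

The sample proportion is 327/408 = 0.80147.
p̂(1−p̂) = 0.159116.
Dividing by n and taking the root: √0.000389990 = 0.0197.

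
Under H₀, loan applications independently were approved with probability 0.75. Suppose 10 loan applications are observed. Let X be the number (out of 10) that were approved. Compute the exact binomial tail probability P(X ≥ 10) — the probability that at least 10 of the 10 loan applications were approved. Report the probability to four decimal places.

P = 0.0563

X ~ Binomial(n=10, p=0.75).
P(X ≥ 10) = C(10,10)·0.75^10·0.25^0.
= 0.056314 = 0.0563.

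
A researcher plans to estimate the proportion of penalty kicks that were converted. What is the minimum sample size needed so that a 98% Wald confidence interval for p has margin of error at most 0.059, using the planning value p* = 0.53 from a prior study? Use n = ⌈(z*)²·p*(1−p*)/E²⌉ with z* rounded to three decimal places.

n = 388

For 98% confidence, z* = 2.326.
p*(1−p*) = 0.53·0.47 = 0.2491.
(z*)²·p*(1−p*)/E² = 5.410276·0.2491/0.003481 = 387.159.
Rounding up, n = 388.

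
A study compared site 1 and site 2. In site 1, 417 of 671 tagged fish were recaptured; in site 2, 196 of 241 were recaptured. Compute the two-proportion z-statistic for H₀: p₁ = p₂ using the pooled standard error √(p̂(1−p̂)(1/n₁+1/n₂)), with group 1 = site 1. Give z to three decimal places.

p̂₁ = 417/671 = 0.62146, p̂₂ = 196/241 = 0.81328.
Pooling: p̂ = 613/912 = 0.67215.
SE = √[p̂(1−p̂)(1/n₁+1/n₂)] = √[0.67215·0.32785·(1/671+1/241)] ≈ 0.035253.
z = (p̂₁ − p̂₂)/SE = (0.62146 − 0.81328)/0.035253 = -0.19182/0.035253 = -5.441.

z = -5.441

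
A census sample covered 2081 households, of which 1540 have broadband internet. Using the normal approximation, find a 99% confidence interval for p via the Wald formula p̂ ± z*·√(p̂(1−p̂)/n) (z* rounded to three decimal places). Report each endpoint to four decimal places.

p̂ = 1540/2081 = 0.74003.
Standard error of p̂: √(0.192386/2081) = √0.000092449 = 0.009615.
For 99% confidence, z* = 2.576.
Margin = 2.576·0.009615 = 0.02477.
Interval: 0.74003 ± 0.02477 → (0.7153, 0.7648).

(0.7153, 0.7648)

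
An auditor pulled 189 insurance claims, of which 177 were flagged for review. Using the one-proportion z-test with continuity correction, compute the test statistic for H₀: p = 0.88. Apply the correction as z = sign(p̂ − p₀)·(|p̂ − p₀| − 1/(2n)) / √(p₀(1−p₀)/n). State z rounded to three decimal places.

z = 2.279

With x = 177 successes in n = 189, p̂ = 0.93651. p̂ − p₀ = 0.056508.
Continuity correction 1/(2n) = 1/378 = 0.002646.
Corrected numerator: |0.056508| − 0.002646 = 0.053862.
SE₀ = √(0.88·0.12/189) = 0.023637.
z = (+)0.053862/0.023637 = 2.279.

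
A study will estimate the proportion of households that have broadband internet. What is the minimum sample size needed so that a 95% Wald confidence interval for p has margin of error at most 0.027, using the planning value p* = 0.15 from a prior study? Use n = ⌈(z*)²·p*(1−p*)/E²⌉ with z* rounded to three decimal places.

n = 672

For 95% confidence, z* = 1.960.
p*(1−p*) = 0.15·0.85 = 0.1275.
(z*)²·p*(1−p*)/E² = 3.841600·0.1275/0.000729 = 671.885.
⌈671.885⌉ = 672.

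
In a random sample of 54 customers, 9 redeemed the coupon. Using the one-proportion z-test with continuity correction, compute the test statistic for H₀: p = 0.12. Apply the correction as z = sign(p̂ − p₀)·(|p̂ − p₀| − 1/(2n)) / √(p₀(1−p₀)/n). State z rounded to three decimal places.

p̂ = 9/54 = 0.16667. p̂ − p₀ = 0.046667.
Continuity correction 1/(2n) = 1/108 = 0.009259.
Corrected numerator: |0.046667| − 0.009259 = 0.037408.
SE₀ = √(0.12·0.88/54) = 0.044222.
z = +0.037408/0.044222 = 0.846.

z = 0.846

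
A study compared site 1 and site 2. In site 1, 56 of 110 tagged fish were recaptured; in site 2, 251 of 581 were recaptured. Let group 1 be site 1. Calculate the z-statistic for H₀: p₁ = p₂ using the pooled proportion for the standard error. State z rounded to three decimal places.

p̂₁ = 56/110 = 0.50909, p̂₂ = 251/581 = 0.43201.
Pooled p̂ = (56+251)/(110+581) = 307/691 = 0.44428.
Pooled SE = √[0.2468957·0.01081208] ≈ 0.051667.
z = 0.07708/0.051667 = 1.492.

z = 1.492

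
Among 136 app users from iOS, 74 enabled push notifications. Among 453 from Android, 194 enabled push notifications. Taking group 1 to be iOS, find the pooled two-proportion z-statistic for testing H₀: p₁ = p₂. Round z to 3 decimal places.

Sample proportions: p̂₁ = 74/136 = 0.54412 and p̂₂ = 194/453 = 0.42826.
Pooling: p̂ = 268/589 = 0.45501.
Pooled SE = √[0.2479758·0.00956045] ≈ 0.048690.
z = 0.11586/0.048690 = 2.380.

z = 2.380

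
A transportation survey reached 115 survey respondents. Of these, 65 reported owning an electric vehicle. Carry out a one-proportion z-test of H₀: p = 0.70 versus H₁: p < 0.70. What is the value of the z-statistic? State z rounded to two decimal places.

Sample proportion p̂ = 65/115 = 0.56522.
Null standard error: √(0.70·0.30/115) = √0.001826087 = 0.042733.
z = (0.56522 − 0.70)/0.042733 = -0.13478/0.042733 = -3.15.

z = -3.15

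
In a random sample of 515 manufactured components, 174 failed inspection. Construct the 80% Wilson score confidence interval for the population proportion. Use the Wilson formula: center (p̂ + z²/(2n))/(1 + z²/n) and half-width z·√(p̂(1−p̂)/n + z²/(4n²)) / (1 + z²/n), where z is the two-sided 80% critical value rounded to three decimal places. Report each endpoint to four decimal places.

Here p̂ = 174/515 = 0.33786 and z = 1.282 (z² = 1.643524).
Denominator 1 + z²/n = 1 + 1.643524/515 = 1.003191.
Adjusted center: (0.33786 + z²/(2n))/1.003191 = 0.33838.
Radicand: p̂(1−p̂)/n + z²/(4n²) = 0.000434392 + 0.000001549 = 0.000435941.
Half-width = z·√(radicand)/denom = 1.282·0.020879/1.003191 = 0.02668.
So the interval runs from 0.3117 to 0.3651.

(0.3117, 0.3651)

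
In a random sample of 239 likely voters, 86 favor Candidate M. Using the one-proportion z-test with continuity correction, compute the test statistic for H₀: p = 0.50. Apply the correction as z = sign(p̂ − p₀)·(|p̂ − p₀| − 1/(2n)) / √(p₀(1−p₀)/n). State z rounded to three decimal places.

With x = 86 successes in n = 239, p̂ = 0.35983. p̂ − p₀ = -0.140167.
Continuity correction 1/(2n) = 1/478 = 0.002092.
Corrected numerator: |-0.140167| − 0.002092 = 0.138075.
Under H₀, SE = √(p₀(1−p₀)/n) = √(0.50·0.50/239) = √0.001046025 = 0.032342.
z = (−)0.138075/0.032342 = -4.269.

z = -4.269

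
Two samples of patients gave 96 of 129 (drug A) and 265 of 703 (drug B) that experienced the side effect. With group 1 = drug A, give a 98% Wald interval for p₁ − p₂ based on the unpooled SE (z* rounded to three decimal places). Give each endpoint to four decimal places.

(0.2683, 0.4662)

p̂₁ = 0.74419, p̂₂ = 0.37696, so the observed difference is 0.36723.
Unpooled SE = √(p̂₁(1−p̂₁)/n₁ + p̂₂(1−p̂₂)/n₂) = √(0.001475761 + 0.000334083) = 0.042542.
The 98% critical value is z* = 2.326. Margin of error = 0.09895.
So the interval runs from 0.2683 to 0.4662.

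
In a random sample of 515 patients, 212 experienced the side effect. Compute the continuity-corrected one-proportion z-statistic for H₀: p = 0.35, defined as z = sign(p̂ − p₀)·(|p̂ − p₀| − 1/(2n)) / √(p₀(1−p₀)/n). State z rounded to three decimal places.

Sample proportion p̂ = 212/515 = 0.41165. p̂ − p₀ = 0.061650.
Continuity correction 1/(2n) = 1/1030 = 0.000971.
Corrected numerator: |0.061650| − 0.000971 = 0.060679.
SE₀ = √(0.35·0.65/515) = 0.021018.
z = (+)0.060679/0.021018 = 2.887.

z = 2.887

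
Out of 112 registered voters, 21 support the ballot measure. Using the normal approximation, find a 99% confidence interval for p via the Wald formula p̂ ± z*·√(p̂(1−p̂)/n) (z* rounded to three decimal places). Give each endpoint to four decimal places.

p̂ = 21/112 = 0.18750.
Standard error of p̂: √(0.152344/112) = √0.001360212 = 0.036881.
For 99% confidence, z* = 2.576.
Margin = 2.576·0.036881 = 0.09501.
Interval: 0.18750 ± 0.09501 → (0.0925, 0.2825).

(0.0925, 0.2825)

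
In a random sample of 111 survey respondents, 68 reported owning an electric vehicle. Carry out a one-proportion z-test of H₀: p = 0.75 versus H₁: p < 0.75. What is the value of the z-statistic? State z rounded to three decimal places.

z = -3.343

p̂ = 68/111 = 0.61261.
Null standard error: √(0.75·0.25/111) = √0.001689189 = 0.041100.
Test statistic: z = -0.13739/0.041100 = -3.343.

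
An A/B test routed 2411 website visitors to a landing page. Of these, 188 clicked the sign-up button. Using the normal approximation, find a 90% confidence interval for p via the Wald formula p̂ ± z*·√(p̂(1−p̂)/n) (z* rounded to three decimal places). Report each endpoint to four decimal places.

The sample proportion is 188/2411 = 0.07798.
SE(p̂) = √(0.07798·0.92202/2411) = 0.005461.
The 90% critical value is z* = 1.645.
Margin = 1.645·0.005461 = 0.00898.
CI: 0.07798 ± 0.00898 = (0.0690, 0.0870).

(0.0690, 0.0870)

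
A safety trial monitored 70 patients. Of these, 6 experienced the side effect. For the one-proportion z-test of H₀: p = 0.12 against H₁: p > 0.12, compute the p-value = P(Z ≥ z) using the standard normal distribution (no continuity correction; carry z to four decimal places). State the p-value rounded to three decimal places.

The sample proportion is 6/70 = 0.08571.
SE₀ = √(0.12·0.88/70) = 0.038840.
z = (p̂ − p₀)/SE = (6/70 − 0.12)/0.038840 ≈ -0.8827.
p-value = P(Z ≥ z) with z = -0.8827 → 0.811.

p-value = 0.811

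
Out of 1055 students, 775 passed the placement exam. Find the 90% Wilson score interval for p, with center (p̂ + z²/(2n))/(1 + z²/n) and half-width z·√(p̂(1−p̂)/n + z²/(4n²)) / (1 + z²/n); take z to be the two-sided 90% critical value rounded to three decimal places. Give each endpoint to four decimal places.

(0.7117, 0.7563)

Here p̂ = 775/1055 = 0.73460 and z = 1.645 (z² = 2.706025).
Denominator 1 + z²/n = 1 + 2.706025/1055 = 1.002565.
Adjusted center: (0.73460 + z²/(2n))/1.002565 = 0.73400.
Radicand: p̂(1−p̂)/n + z²/(4n²) = 0.000184800 + 0.000000608 = 0.000185408.
Half-width = 1.645·√0.000185408/1.002565 = 0.02234.
So the interval runs from 0.7117 to 0.7563.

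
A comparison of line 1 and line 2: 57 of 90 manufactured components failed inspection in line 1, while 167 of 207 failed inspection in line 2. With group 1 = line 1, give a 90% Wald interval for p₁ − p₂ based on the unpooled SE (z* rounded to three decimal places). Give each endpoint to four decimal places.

p̂₁ = 57/90 = 0.63333, p̂₂ = 167/207 = 0.80676; p̂₁ − p̂₂ = -0.17343.
SE = √(0.002580247 + 0.000753122) = √0.003333369 = 0.057735.
For 90% confidence, z* = 1.645. Margin of error = 0.09497.
CI: -0.17343 ± 0.09497 = (-0.2684, -0.0785).

(-0.2684, -0.0785)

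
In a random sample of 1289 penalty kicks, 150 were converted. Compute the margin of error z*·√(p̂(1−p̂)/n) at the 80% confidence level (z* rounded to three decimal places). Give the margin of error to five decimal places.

Sample proportion p̂ = 150/1289 = 0.11637.
Standard error of p̂: √(0.102827/1289) = √0.000079773 = 0.008932.
z* = 1.282 at the 80% level.
Margin of error = z*·SE = 1.282 × 0.008932 = 0.01145.

ME = 0.01145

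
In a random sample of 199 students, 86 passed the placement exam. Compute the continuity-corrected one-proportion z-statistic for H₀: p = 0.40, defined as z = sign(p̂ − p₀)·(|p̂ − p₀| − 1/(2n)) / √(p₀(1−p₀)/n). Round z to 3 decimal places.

With x = 86 successes in n = 199, p̂ = 0.43216. p̂ − p₀ = 0.032161.
Continuity correction 1/(2n) = 1/398 = 0.002513.
Corrected numerator: |0.032161| − 0.002513 = 0.029648.
Null standard error: √(0.40·0.60/199) = √0.001206030 = 0.034728.
z = (+)0.029648/0.034728 = 0.854.

z = 0.854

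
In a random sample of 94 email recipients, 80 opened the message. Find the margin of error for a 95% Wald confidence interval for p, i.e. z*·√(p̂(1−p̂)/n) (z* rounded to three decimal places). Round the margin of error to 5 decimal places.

ME = 0.07197

p̂ = 80/94 = 0.85106.
SE = √(p̂(1−p̂)/n) = √(0.126754/94) = 0.036721.
For 95% confidence, z* = 1.960.
So ME = 0.07197.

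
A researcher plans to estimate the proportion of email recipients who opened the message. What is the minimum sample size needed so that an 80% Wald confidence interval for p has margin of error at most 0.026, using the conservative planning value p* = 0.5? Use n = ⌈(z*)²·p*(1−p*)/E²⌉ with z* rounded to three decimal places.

n = 608

z* = 1.282 at the 80% level.
p*(1−p*) = 0.2500.
(z*)²·p*(1−p*)/E² = 1.643524·0.2500/0.000676 = 607.812.
⌈607.812⌉ = 608.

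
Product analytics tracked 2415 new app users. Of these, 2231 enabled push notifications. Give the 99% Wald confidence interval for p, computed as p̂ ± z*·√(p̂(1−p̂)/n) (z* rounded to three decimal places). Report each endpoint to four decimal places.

p̂ = 2231/2415 = 0.92381.
Standard error of p̂: √(0.070385/2415) = √0.000029145 = 0.005399.
For 99% confidence, z* = 2.576.
Margin = 2.576·0.005399 = 0.01391.
So the interval runs from 0.9099 to 0.9377.

(0.9099, 0.9377)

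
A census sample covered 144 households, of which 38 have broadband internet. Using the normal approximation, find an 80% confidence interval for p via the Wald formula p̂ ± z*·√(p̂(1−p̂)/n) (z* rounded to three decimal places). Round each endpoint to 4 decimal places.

(0.2168, 0.3110)

With x = 38 successes in n = 144, p̂ = 0.26389.
SE(p̂) = √(0.26389·0.73611/144) = 0.036728.
For 80% confidence, z* = 1.282.
Margin = 1.282·0.036728 = 0.04709.
Interval: 0.26389 ± 0.04709 → (0.2168, 0.3110).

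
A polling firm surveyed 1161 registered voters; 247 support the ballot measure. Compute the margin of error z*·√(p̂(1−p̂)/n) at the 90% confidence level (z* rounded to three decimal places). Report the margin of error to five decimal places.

p̂ = 247/1161 = 0.21275.
Standard error of p̂: √(0.167486/1161) = √0.000144260 = 0.012011.
The 90% critical value is z* = 1.645.
Margin of error = z*·SE = 1.645 × 0.012011 = 0.01976.

ME = 0.01976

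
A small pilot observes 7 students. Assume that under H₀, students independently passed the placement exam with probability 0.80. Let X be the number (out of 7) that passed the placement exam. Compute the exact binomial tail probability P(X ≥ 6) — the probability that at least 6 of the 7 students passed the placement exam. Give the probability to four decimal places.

X is binomial with n = 7 and p = 0.80.
P(X ≥ 6) = C(7,6)·0.80^6·0.20^1 + C(7,7)·0.80^7·0.20^0.
= 0.367002 + 0.209715 = 0.5767.

P = 0.5767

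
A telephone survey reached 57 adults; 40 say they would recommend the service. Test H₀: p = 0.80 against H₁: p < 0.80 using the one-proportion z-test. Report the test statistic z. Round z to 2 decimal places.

z = -1.85

The sample proportion is 40/57 = 0.70175.
Under H₀, SE = √(p₀(1−p₀)/n) = √(0.80·0.20/57) = √0.002807018 = 0.052981.
z = (0.70175 − 0.80)/0.052981 = -0.09825/0.052981 = -1.85.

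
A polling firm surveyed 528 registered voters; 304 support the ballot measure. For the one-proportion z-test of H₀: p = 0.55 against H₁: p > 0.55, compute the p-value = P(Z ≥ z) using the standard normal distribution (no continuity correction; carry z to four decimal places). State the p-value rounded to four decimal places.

Sample proportion p̂ = 304/528 = 0.57576.
Under H₀, SE = √(p₀(1−p₀)/n) = √(0.55·0.45/528) = √0.000468750 = 0.021651.
Test statistic (full precision, shown to 4 dp): z = (304/528 − 0.55)/SE₀ ≈ 1.1897.
From the standard normal, P(Z ≥ z) = 0.1171.

p-value = 0.1171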